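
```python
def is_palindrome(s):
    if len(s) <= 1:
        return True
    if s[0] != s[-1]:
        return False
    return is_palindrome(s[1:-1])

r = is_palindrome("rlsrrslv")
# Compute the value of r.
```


is_palindrome("rlsrrslv")
"rlsrrslv": s[0]='r' != s[-1]='v' -> False
= False


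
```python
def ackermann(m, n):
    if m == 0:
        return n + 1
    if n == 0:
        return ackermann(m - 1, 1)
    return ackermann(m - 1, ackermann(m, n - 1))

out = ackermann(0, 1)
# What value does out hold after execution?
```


ackermann(0, 1)
m == 0: return 1 + 1 = 2
= 2


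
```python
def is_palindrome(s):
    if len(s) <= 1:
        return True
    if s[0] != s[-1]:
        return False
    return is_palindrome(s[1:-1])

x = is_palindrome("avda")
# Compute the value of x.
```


is_palindrome("avda")
"avda": s[0]='a' == s[-1]='a' -> is_palindrome("vd")
"vd": s[0]='v' != s[-1]='d' -> False
= False


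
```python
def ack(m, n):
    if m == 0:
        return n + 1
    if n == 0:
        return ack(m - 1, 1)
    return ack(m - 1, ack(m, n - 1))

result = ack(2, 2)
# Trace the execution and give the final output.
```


ack(2, 2)
= ack(1, ack(2, 1))
First compute ack(2, 1) = 5
= ack(1, 5)
= 7


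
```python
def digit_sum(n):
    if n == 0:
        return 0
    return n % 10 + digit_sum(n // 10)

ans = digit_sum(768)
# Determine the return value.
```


digit_sum(768)
= 8 + digit_sum(76)
= 8 + 6 + digit_sum(7)
= 8 + 6 + 7 + digit_sum(0)
= 8 + 6 + 7 + 0
= 21


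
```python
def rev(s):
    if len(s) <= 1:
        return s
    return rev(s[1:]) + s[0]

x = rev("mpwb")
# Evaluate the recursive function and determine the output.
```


rev("mpwb")
= rev("pwb") + "m"
= rev("wb") + "p" + "m"
= rev("b") + "w" + "p" + "m"
= "b" + "w" + "p" + "m"
= "bwpm"


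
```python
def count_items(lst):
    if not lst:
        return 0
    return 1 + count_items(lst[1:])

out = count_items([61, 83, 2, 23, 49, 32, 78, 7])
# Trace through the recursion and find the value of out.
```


count_items([61, 83, 2, 23, 49, 32, 78, 7])
= 1 + count_items([83, 2, 23, 49, 32, 78, 7])
= 1 + 1 + count_items([2, 23, 49, 32, 78, 7])
= 1 + 1 + 1 + count_items([23, 49, 32, 78, 7])
= 1 + 1 + 1 + 1 + count_items([49, 32, 78, 7])
= 1 + 1 + 1 + 1 + 1 + count_items([32, 78, 7])
= 1 + 1 + 1 + 1 + 1 + 1 + count_items([78, 7])
= 1 + 1 + 1 + 1 + 1 + 1 + 1 + count_items([7])
= 1 + 1 + 1 + 1 + 1 + 1 + 1 + 1 + count_items([])
= 1 + 1 + 1 + 1 + 1 + 1 + 1 + 1 + 0
= 8


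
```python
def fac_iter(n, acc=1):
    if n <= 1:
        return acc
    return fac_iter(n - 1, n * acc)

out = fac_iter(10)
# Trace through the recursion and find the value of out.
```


fac_iter(10, 1)
= fac_iter(9, 10 * 1) = fac_iter(9, 10)
= fac_iter(8, 9 * 10) = fac_iter(8, 90)
= fac_iter(7, 8 * 90) = fac_iter(7, 720)
= fac_iter(6, 7 * 720) = fac_iter(6, 5040)
= fac_iter(5, 6 * 5040) = fac_iter(5, 30240)
= fac_iter(4, 5 * 30240) = fac_iter(4, 151200)
= fac_iter(3, 4 * 151200) = fac_iter(3, 604800)
= fac_iter(2, 3 * 604800) = fac_iter(2, 1814400)
= fac_iter(1, 2 * 1814400) = fac_iter(1, 3628800)
n <= 1, return acc = 3628800


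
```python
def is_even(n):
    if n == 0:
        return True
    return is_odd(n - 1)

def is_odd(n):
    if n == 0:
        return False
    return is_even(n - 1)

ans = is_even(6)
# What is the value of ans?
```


is_even(6)
= is_odd(5)
= is_even(4)
= is_odd(3)
= is_even(2)
= is_odd(1)
= is_even(0)
n == 0: return True
= True


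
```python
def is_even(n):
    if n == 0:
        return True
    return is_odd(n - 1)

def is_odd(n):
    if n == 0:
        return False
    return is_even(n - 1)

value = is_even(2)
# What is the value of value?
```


is_even(2)
= is_odd(1)
= is_even(0)
n == 0: return True
= True


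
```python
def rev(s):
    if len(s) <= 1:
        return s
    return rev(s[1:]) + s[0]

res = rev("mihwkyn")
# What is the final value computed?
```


rev("mihwkyn")
= rev("ihwkyn") + "m"
= rev("hwkyn") + "i" + "m"
= rev("wkyn") + "h" + "i" + "m"
= rev("kyn") + "w" + "h" + "i" + "m"
= rev("yn") + "k" + "w" + "h" + "i" + "m"
= rev("n") + "y" + "k" + "w" + "h" + "i" + "m"
= "n" + "y" + "k" + "w" + "h" + "i" + "m"
= "nykwhim"


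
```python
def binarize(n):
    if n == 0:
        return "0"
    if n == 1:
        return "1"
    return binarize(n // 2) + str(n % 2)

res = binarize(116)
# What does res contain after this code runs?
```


binarize(116)
= binarize(58) + "0"
= binarize(29) + "0" + "0"
= binarize(14) + "1" + "0" + "0"
= binarize(7) + "0" + "1" + "0" + "0"
= binarize(3) + "1" + "0" + "1" + "0" + "0"
= binarize(1) + "1" + "1" + "0" + "1" + "0" + "0"
= "1" + "1" + "1" + "0" + "1" + "0" + "0"
= "1110100"


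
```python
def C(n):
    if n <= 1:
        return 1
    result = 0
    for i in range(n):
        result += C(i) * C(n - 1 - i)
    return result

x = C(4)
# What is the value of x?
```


C(4)
= sum of C(i) * C(4-1-i) for i in 0..3
First compute sub-values bottom-up:
  C(0) = 1, C(1) = 1
  C(2) = 1*1 + 1*1 = 2
  C(3) = 1*2 + 1*1 + 2*1 = 5
Now C(4):
  C(0)*C(3) = 1*5 = 5
  C(1)*C(2) = 1*2 = 2
  C(2)*C(1) = 2*1 = 2
  C(3)*C(0) = 5*1 = 5
= 5 + 2 + 2 + 5
= 14


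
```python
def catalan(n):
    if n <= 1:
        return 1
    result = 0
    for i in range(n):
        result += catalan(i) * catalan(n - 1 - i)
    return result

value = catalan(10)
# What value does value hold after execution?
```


catalan(10)
= sum of catalan(i) * catalan(10-1-i) for i in 0..9
First compute sub-values bottom-up:
  catalan(0) = 1, catalan(1) = 1
  catalan(2) = 1*1 + 1*1 = 2
  catalan(3) = 1*2 + 1*1 + 2*1 = 5
  catalan(4) = 1*5 + 1*2 + 2*1 + 5*1 = 14
  catalan(5) = 1*14 + 1*5 + 2*2 + 5*1 + 14*1 = 42
  catalan(6) = 1*42 + 1*14 + 2*5 + 5*2 + 14*1 + 42*1 = 132
  catalan(7) = 1*132 + 1*42 + 2*14 + 5*5 + 14*2 + 42*1 + 132*1 = 429
  catalan(8) = 1*429 + 1*132 + 2*42 + 5*14 + 14*5 + 42*2 + 132*1 + 429*1 = 1430
  catalan(9) = 1*1430 + 1*429 + 2*132 + 5*42 + 14*14 + 42*5 + 132*2 + 429*1 + 1430*1 = 4862
Now catalan(10):
  catalan(0)*catalan(9) = 1*4862 = 4862
  catalan(1)*catalan(8) = 1*1430 = 1430
  catalan(2)*catalan(7) = 2*429 = 858
  catalan(3)*catalan(6) = 5*132 = 660
  catalan(4)*catalan(5) = 14*42 = 588
  catalan(5)*catalan(4) = 42*14 = 588
  catalan(6)*catalan(3) = 132*5 = 660
  catalan(7)*catalan(2) = 429*2 = 858
  catalan(8)*catalan(1) = 1430*1 = 1430
  catalan(9)*catalan(0) = 4862*1 = 4862
= 4862 + 1430 + 858 + 660 + 588 + 588 + 660 + 858 + 1430 + 4862
= 16796


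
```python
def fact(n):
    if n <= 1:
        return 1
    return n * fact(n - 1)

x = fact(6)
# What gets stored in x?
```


fact(6)
= 6 * fact(5)
= 6 * 5 * fact(4)
= 6 * 5 * 4 * fact(3)
= 6 * 5 * 4 * 3 * fact(2)
= 6 * 5 * 4 * 3 * 2 * fact(1)
= 6 * 5 * 4 * 3 * 2 * 1
= 720


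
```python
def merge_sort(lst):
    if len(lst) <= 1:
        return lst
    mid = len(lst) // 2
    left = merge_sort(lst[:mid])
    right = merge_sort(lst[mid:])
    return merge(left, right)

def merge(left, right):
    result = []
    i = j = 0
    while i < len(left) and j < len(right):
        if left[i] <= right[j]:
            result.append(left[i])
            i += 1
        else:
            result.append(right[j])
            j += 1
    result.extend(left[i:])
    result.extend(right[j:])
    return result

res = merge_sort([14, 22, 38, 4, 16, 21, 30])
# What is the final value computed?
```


merge_sort([14, 22, 38, 4, 16, 21, 30])
Split into [14, 22, 38] and [4, 16, 21, 30]
Left sorted: [14, 22, 38]
Right sorted: [4, 16, 21, 30]
Merge [14, 22, 38] and [4, 16, 21, 30]
= [4, 14, 16, 21, 22, 30, 38]


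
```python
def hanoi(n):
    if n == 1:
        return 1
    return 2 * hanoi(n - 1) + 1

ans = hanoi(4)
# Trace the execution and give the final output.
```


hanoi(4)
= 2 * hanoi(3) + 1
= 2 * (2 * hanoi(2) + 1) + 1
= 2 * (2 * (2 * hanoi(1) + 1) + 1) + 1
Now compute bottom-up:
hanoi(1) = 1
hanoi(2) = 2 * 1 + 1 = 3
hanoi(3) = 2 * 3 + 1 = 7
hanoi(4) = 2 * 7 + 1 = 15
= 15


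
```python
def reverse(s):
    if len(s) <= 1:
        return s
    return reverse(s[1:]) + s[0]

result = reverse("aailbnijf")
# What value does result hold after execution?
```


reverse("aailbnijf")
= reverse("ailbnijf") + "a"
= reverse("ilbnijf") + "a" + "a"
= reverse("lbnijf") + "i" + "a" + "a"
= reverse("bnijf") + "l" + "i" + "a" + "a"
= reverse("nijf") + "b" + "l" + "i" + "a" + "a"
= reverse("ijf") + "n" + "b" + "l" + "i" + "a" + "a"
= reverse("jf") + "i" + "n" + "b" + "l" + "i" + "a" + "a"
= reverse("f") + "j" + "i" + "n" + "b" + "l" + "i" + "a" + "a"
= "f" + "j" + "i" + "n" + "b" + "l" + "i" + "a" + "a"
= "fjinbliaa"


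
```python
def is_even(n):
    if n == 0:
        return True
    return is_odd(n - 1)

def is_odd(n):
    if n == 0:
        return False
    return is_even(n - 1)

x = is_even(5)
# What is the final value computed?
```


is_even(5)
= is_odd(4)
= is_even(3)
= is_odd(2)
= is_even(1)
= is_odd(0)
n == 0: return False
= False


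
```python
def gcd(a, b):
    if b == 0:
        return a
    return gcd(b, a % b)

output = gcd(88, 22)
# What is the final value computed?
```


gcd(88, 22)
= gcd(22, 88 % 22) = gcd(22, 0)
b == 0, return a = 22


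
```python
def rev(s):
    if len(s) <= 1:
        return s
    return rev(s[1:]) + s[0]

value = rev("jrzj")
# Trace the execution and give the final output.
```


rev("jrzj")
= rev("rzj") + "j"
= rev("zj") + "r" + "j"
= rev("j") + "z" + "r" + "j"
= "j" + "z" + "r" + "j"
= "jzrj"


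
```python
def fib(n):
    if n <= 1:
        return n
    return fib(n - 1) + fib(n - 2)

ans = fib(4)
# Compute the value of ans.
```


fib(4)
= fib(3) + fib(2)
= (fib(2) + fib(1)) + fib(2)
Computing bottom-up: fib(0)=0, fib(1)=1, fib(2)=1, fib(3)=2, fib(4)=3
= 3


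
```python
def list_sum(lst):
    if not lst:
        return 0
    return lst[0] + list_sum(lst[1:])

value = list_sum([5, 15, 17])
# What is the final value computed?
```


list_sum([5, 15, 17])
= 5 + list_sum([15, 17])
= 5 + 15 + list_sum([17])
= 5 + 15 + 17 + list_sum([])
= 5 + 15 + 17 + 0
= 37


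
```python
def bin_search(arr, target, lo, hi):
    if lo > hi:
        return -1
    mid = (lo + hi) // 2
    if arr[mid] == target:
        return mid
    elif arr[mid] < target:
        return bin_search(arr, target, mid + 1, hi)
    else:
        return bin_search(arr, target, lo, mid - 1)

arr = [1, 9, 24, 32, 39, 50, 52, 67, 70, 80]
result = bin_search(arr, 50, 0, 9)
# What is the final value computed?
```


bin_search(arr, 50, 0, 9)
lo=0, hi=9, mid=4, arr[mid]=39
39 < 50, search right half
lo=5, hi=9, mid=7, arr[mid]=67
67 > 50, search left half
lo=5, hi=6, mid=5, arr[mid]=50
arr[5] == 50, found at index 5
= 5


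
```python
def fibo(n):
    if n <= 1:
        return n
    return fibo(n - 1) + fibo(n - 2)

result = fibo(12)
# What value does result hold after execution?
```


fibo(12)
= fibo(11) + fibo(10)
= (fibo(10) + fibo(9)) + fibo(10)
Computing bottom-up: fibo(0)=0, fibo(1)=1, fibo(2)=1, fibo(3)=2, fibo(4)=3, fibo(5)=5, fibo(6)=8, fibo(7)=13, fibo(8)=21, fibo(9)=34, fibo(10)=55, fibo(11)=89, fibo(12)=144
= 144


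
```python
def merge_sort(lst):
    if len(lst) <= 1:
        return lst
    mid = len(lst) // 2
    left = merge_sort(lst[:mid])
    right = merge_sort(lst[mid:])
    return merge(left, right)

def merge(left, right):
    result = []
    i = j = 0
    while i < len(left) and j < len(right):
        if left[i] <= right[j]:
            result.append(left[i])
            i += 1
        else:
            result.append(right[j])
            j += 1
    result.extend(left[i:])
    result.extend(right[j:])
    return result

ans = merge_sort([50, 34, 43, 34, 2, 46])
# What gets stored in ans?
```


merge_sort([50, 34, 43, 34, 2, 46])
Split into [50, 34, 43] and [34, 2, 46]
Left sorted: [34, 43, 50]
Right sorted: [2, 34, 46]
Merge [34, 43, 50] and [2, 34, 46]
= [2, 34, 34, 43, 46, 50]


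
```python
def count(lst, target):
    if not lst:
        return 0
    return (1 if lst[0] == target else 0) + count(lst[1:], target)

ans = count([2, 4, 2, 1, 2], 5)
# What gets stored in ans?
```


count([2, 4, 2, 1, 2], 5)
lst[0]=2 != 5: 0 + count([4, 2, 1, 2], 5)
lst[0]=4 != 5: 0 + count([2, 1, 2], 5)
lst[0]=2 != 5: 0 + count([1, 2], 5)
lst[0]=1 != 5: 0 + count([2], 5)
lst[0]=2 != 5: 0 + count([], 5)
= 0


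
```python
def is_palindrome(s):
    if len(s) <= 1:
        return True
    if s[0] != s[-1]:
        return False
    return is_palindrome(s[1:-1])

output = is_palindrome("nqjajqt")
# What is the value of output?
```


is_palindrome("nqjajqt")
"nqjajqt": s[0]='n' != s[-1]='t' -> False
= False


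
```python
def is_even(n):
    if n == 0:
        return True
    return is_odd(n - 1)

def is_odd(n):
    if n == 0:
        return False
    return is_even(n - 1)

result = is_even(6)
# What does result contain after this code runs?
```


is_even(6)
= is_odd(5)
= is_even(4)
= is_odd(3)
= is_even(2)
= is_odd(1)
= is_even(0)
n == 0: return True
= True


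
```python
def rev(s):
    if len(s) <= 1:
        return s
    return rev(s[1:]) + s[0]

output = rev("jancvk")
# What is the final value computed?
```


rev("jancvk")
= rev("ancvk") + "j"
= rev("ncvk") + "a" + "j"
= rev("cvk") + "n" + "a" + "j"
= rev("vk") + "c" + "n" + "a" + "j"
= rev("k") + "v" + "c" + "n" + "a" + "j"
= "k" + "v" + "c" + "n" + "a" + "j"
= "kvcnaj"


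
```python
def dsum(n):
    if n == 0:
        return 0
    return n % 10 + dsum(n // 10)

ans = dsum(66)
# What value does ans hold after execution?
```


dsum(66)
= 6 + dsum(6)
= 6 + 6 + dsum(0)
= 6 + 6 + 0
= 12


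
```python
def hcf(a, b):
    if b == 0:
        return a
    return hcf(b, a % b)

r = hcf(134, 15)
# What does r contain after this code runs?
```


hcf(134, 15)
= hcf(15, 134 % 15) = hcf(15, 14)
= hcf(14, 15 % 14) = hcf(14, 1)
= hcf(1, 14 % 1) = hcf(1, 0)
b == 0, return a = 1


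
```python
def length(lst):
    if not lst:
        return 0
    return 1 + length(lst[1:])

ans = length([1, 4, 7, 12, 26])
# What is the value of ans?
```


length([1, 4, 7, 12, 26])
= 1 + length([4, 7, 12, 26])
= 1 + 1 + length([7, 12, 26])
= 1 + 1 + 1 + length([12, 26])
= 1 + 1 + 1 + 1 + length([26])
= 1 + 1 + 1 + 1 + 1 + length([])
= 1 + 1 + 1 + 1 + 1 + 0
= 5


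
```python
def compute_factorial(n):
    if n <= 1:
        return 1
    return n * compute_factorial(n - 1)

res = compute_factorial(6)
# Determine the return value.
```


compute_factorial(6)
= 6 * compute_factorial(5)
= 6 * 5 * compute_factorial(4)
= 6 * 5 * 4 * compute_factorial(3)
= 6 * 5 * 4 * 3 * compute_factorial(2)
= 6 * 5 * 4 * 3 * 2 * compute_factorial(1)
= 6 * 5 * 4 * 3 * 2 * 1
= 720


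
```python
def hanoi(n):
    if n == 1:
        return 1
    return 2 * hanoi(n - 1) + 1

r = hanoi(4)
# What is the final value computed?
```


hanoi(4)
= 2 * hanoi(3) + 1
= 2 * (2 * hanoi(2) + 1) + 1
= 2 * (2 * (2 * hanoi(1) + 1) + 1) + 1
Now compute bottom-up:
hanoi(1) = 1
hanoi(2) = 2 * 1 + 1 = 3
hanoi(3) = 2 * 3 + 1 = 7
hanoi(4) = 2 * 7 + 1 = 15
= 15


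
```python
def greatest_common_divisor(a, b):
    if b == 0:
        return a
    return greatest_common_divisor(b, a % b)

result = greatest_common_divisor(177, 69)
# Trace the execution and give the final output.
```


greatest_common_divisor(177, 69)
= greatest_common_divisor(69, 177 % 69) = greatest_common_divisor(69, 39)
= greatest_common_divisor(39, 69 % 39) = greatest_common_divisor(39, 30)
= greatest_common_divisor(30, 39 % 30) = greatest_common_divisor(30, 9)
= greatest_common_divisor(9, 30 % 9) = greatest_common_divisor(9, 3)
= greatest_common_divisor(3, 9 % 3) = greatest_common_divisor(3, 0)
b == 0, return a = 3


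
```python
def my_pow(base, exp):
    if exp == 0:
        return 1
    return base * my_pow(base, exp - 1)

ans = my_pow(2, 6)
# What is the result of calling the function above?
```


my_pow(2, 6)
= 2 * my_pow(2, 5)
= 2 * 2 * my_pow(2, 4)
= 2 * 2 * 2 * my_pow(2, 3)
= 2 * 2 * 2 * 2 * my_pow(2, 2)
= 2 * 2 * 2 * 2 * 2 * my_pow(2, 1)
= 2 * 2 * 2 * 2 * 2 * 2 * my_pow(2, 0)
= 2 * 2 * 2 * 2 * 2 * 2 * 1
= 64


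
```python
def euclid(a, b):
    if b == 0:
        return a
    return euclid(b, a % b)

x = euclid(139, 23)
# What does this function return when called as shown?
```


euclid(139, 23)
= euclid(23, 139 % 23) = euclid(23, 1)
= euclid(1, 23 % 1) = euclid(1, 0)
b == 0, return a = 1


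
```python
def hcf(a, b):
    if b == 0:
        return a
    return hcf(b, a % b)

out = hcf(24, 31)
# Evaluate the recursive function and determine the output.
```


hcf(24, 31)
= hcf(31, 24 % 31) = hcf(31, 24)
= hcf(24, 31 % 24) = hcf(24, 7)
= hcf(7, 24 % 7) = hcf(7, 3)
= hcf(3, 7 % 3) = hcf(3, 1)
= hcf(1, 3 % 1) = hcf(1, 0)
b == 0, return a = 1


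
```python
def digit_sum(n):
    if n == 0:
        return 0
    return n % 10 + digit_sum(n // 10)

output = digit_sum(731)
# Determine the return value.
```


digit_sum(731)
= 1 + digit_sum(73)
= 1 + 3 + digit_sum(7)
= 1 + 3 + 7 + digit_sum(0)
= 1 + 3 + 7 + 0
= 11


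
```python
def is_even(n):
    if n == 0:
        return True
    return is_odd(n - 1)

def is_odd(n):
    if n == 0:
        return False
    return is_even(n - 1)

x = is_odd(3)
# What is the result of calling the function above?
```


is_odd(3)
= is_even(2)
= is_odd(1)
= is_even(0)
n == 0: return True
= True


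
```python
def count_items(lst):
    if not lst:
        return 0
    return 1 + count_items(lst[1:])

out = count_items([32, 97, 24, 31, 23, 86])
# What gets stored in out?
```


count_items([32, 97, 24, 31, 23, 86])
= 1 + count_items([97, 24, 31, 23, 86])
= 1 + 1 + count_items([24, 31, 23, 86])
= 1 + 1 + 1 + count_items([31, 23, 86])
= 1 + 1 + 1 + 1 + count_items([23, 86])
= 1 + 1 + 1 + 1 + 1 + count_items([86])
= 1 + 1 + 1 + 1 + 1 + 1 + count_items([])
= 1 + 1 + 1 + 1 + 1 + 1 + 0
= 6


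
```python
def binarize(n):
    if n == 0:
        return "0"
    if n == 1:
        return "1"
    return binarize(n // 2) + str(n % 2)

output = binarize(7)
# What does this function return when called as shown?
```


binarize(7)
= binarize(3) + "1"
= binarize(1) + "1" + "1"
= "1" + "1" + "1"
= "111"


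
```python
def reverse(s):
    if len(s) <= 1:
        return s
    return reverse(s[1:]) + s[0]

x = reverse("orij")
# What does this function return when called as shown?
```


reverse("orij")
= reverse("rij") + "o"
= reverse("ij") + "r" + "o"
= reverse("j") + "i" + "r" + "o"
= "j" + "i" + "r" + "o"
= "jiro"


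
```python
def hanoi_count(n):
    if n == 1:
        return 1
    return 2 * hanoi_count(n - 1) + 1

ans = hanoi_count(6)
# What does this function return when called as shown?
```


hanoi_count(6)
= 2 * hanoi_count(5) + 1
= 2 * (2 * hanoi_count(4) + 1) + 1
= 2 * (2 * (2 * hanoi_count(3) + 1) + 1) + 1
= 2 * (2 * (2 * (2 * hanoi_count(2) + 1) + 1) + 1) + 1
= 2 * (2 * (2 * (2 * (2 * hanoi_count(1) + 1) + 1) + 1) + 1) + 1
Now compute bottom-up:
hanoi_count(1) = 1
hanoi_count(2) = 2 * 1 + 1 = 3
hanoi_count(3) = 2 * 3 + 1 = 7
hanoi_count(4) = 2 * 7 + 1 = 15
hanoi_count(5) = 2 * 15 + 1 = 31
hanoi_count(6) = 2 * 31 + 1 = 63
= 63


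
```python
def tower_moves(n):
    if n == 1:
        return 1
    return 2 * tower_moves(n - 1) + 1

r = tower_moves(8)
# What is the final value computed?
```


tower_moves(8)
= 2 * tower_moves(7) + 1
= 2 * (2 * tower_moves(6) + 1) + 1
= 2 * (2 * (2 * tower_moves(5) + 1) + 1) + 1
= 2 * (2 * (2 * (2 * tower_moves(4) + 1) + 1) + 1) + 1
= 2 * (2 * (2 * (2 * (2 * tower_moves(3) + 1) + 1) + 1) + 1) + 1
= 2 * (2 * (2 * (2 * (2 * (2 * tower_moves(2) + 1) + 1) + 1) + 1) + 1) + 1
= 2 * (2 * (2 * (2 * (2 * (2 * (2 * tower_moves(1) + 1) + 1) + 1) + 1) + 1) + 1) + 1
Now compute bottom-up:
tower_moves(1) = 1
tower_moves(2) = 2 * 1 + 1 = 3
tower_moves(3) = 2 * 3 + 1 = 7
tower_moves(4) = 2 * 7 + 1 = 15
tower_moves(5) = 2 * 15 + 1 = 31
tower_moves(6) = 2 * 31 + 1 = 63
tower_moves(7) = 2 * 63 + 1 = 127
tower_moves(8) = 2 * 127 + 1 = 255
= 255


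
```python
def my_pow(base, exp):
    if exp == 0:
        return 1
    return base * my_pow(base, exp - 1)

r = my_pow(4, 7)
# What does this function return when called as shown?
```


my_pow(4, 7)
= 4 * my_pow(4, 6)
= 4 * 4 * my_pow(4, 5)
= 4 * 4 * 4 * my_pow(4, 4)
= 4 * 4 * 4 * 4 * my_pow(4, 3)
= 4 * 4 * 4 * 4 * 4 * my_pow(4, 2)
= 4 * 4 * 4 * 4 * 4 * 4 * my_pow(4, 1)
= 4 * 4 * 4 * 4 * 4 * 4 * 4 * my_pow(4, 0)
= 4 * 4 * 4 * 4 * 4 * 4 * 4 * 1
= 16384


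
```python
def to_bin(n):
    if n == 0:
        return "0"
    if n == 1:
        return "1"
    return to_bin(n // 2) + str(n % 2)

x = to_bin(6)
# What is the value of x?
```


to_bin(6)
= to_bin(3) + "0"
= to_bin(1) + "1" + "0"
= "1" + "1" + "0"
= "110"


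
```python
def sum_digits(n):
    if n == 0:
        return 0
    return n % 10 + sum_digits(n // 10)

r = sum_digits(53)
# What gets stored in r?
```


sum_digits(53)
= 3 + sum_digits(5)
= 3 + 5 + sum_digits(0)
= 3 + 5 + 0
= 8


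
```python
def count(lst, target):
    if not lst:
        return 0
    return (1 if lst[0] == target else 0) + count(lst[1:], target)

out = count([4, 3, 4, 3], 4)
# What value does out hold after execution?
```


count([4, 3, 4, 3], 4)
lst[0]=4 == 4: 1 + count([3, 4, 3], 4)
lst[0]=3 != 4: 0 + count([4, 3], 4)
lst[0]=4 == 4: 1 + count([3], 4)
lst[0]=3 != 4: 0 + count([], 4)
= 2


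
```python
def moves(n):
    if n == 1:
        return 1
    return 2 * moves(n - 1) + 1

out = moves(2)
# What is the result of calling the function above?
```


moves(2)
= 2 * moves(1) + 1
Now compute bottom-up:
moves(1) = 1
moves(2) = 2 * 1 + 1 = 3
= 3


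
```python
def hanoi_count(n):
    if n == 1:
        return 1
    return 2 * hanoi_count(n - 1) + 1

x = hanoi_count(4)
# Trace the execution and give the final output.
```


hanoi_count(4)
= 2 * hanoi_count(3) + 1
= 2 * (2 * hanoi_count(2) + 1) + 1
= 2 * (2 * (2 * hanoi_count(1) + 1) + 1) + 1
Now compute bottom-up:
hanoi_count(1) = 1
hanoi_count(2) = 2 * 1 + 1 = 3
hanoi_count(3) = 2 * 3 + 1 = 7
hanoi_count(4) = 2 * 7 + 1 = 15
= 15


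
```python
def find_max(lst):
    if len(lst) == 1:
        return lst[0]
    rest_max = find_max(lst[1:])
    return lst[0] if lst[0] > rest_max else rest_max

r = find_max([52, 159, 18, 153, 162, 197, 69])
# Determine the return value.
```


find_max([52, 159, 18, 153, 162, 197, 69])
= compare 52 with find_max([159, 18, 153, 162, 197, 69])
= compare 159 with find_max([18, 153, 162, 197, 69])
= compare 18 with find_max([153, 162, 197, 69])
= compare 153 with find_max([162, 197, 69])
= compare 162 with find_max([197, 69])
= compare 197 with find_max([69])
Base: find_max([69]) = 69
compare 197 with 69: max = 197
compare 162 with 197: max = 197
compare 153 with 197: max = 197
compare 18 with 197: max = 197
compare 159 with 197: max = 197
compare 52 with 197: max = 197
= 197


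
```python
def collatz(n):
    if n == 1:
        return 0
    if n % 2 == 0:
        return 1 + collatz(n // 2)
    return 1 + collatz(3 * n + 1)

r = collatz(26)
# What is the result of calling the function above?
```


collatz(26)
26 is even -> collatz(13)
13 is odd -> 3*13+1 = 40 -> collatz(40)
40 is even -> collatz(20)
20 is even -> collatz(10)
10 is even -> collatz(5)
5 is odd -> 3*5+1 = 16 -> collatz(16)
16 is even -> collatz(8)
8 is even -> collatz(4)
4 is even -> collatz(2)
2 is even -> collatz(1)
Reached 1 after 10 steps
= 10


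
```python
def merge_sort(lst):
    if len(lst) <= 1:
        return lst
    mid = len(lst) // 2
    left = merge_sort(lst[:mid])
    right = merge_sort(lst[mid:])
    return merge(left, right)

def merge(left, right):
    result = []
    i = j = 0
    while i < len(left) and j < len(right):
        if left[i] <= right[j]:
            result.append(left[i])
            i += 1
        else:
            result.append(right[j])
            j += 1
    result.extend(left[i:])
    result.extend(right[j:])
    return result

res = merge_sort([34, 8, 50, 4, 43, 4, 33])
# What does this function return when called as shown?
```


merge_sort([34, 8, 50, 4, 43, 4, 33])
Split into [34, 8, 50] and [4, 43, 4, 33]
Left sorted: [8, 34, 50]
Right sorted: [4, 4, 33, 43]
Merge [8, 34, 50] and [4, 4, 33, 43]
= [4, 4, 8, 33, 34, 43, 50]


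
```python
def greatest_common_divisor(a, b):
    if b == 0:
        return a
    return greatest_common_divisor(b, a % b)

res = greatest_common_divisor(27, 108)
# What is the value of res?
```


greatest_common_divisor(27, 108)
= greatest_common_divisor(108, 27 % 108) = greatest_common_divisor(108, 27)
= greatest_common_divisor(27, 108 % 27) = greatest_common_divisor(27, 0)
b == 0, return a = 27


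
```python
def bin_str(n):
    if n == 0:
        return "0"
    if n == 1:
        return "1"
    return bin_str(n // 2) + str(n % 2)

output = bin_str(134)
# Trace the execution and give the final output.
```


bin_str(134)
= bin_str(67) + "0"
= bin_str(33) + "1" + "0"
= bin_str(16) + "1" + "1" + "0"
= bin_str(8) + "0" + "1" + "1" + "0"
= bin_str(4) + "0" + "0" + "1" + "1" + "0"
= bin_str(2) + "0" + "0" + "0" + "1" + "1" + "0"
= bin_str(1) + "0" + "0" + "0" + "0" + "1" + "1" + "0"
= "1" + "0" + "0" + "0" + "0" + "1" + "1" + "0"
= "10000110"


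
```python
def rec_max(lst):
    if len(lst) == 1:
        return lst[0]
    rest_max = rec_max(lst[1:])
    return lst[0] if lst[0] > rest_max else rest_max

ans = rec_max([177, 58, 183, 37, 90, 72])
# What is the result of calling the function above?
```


rec_max([177, 58, 183, 37, 90, 72])
= compare 177 with rec_max([58, 183, 37, 90, 72])
= compare 58 with rec_max([183, 37, 90, 72])
= compare 183 with rec_max([37, 90, 72])
= compare 37 with rec_max([90, 72])
= compare 90 with rec_max([72])
Base: rec_max([72]) = 72
compare 90 with 72: max = 90
compare 37 with 90: max = 90
compare 183 with 90: max = 183
compare 58 with 183: max = 183
compare 177 with 183: max = 183
= 183


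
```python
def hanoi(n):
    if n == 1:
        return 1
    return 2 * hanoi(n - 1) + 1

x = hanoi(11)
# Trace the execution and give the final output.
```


hanoi(11)
= 2 * hanoi(10) + 1
= 2 * (2 * hanoi(9) + 1) + 1
= 2 * (2 * (2 * hanoi(8) + 1) + 1) + 1
= 2 * (2 * (2 * (2 * hanoi(7) + 1) + 1) + 1) + 1
= 2 * (2 * (2 * (2 * (2 * hanoi(6) + 1) + 1) + 1) + 1) + 1
= 2 * (2 * (2 * (2 * (2 * (2 * hanoi(5) + 1) + 1) + 1) + 1) + 1) + 1
= 2 * (2 * (2 * (2 * (2 * (2 * (2 * hanoi(4) + 1) + 1) + 1) + 1) + 1) + 1) + 1
= 2 * (2 * (2 * (2 * (2 * (2 * (2 * (2 * hanoi(3) + 1) + 1) + 1) + 1) + 1) + 1) + 1) + 1
= 2 * (2 * (2 * (2 * (2 * (2 * (2 * (2 * (2 * hanoi(2) + 1) + 1) + 1) + 1) + 1) + 1) + 1) + 1) + 1
= 2 * (2 * (2 * (2 * (2 * (2 * (2 * (2 * (2 * (2 * hanoi(1) + 1) + 1) + 1) + 1) + 1) + 1) + 1) + 1) + 1) + 1
Now compute bottom-up:
hanoi(1) = 1
hanoi(2) = 2 * 1 + 1 = 3
hanoi(3) = 2 * 3 + 1 = 7
hanoi(4) = 2 * 7 + 1 = 15
hanoi(5) = 2 * 15 + 1 = 31
hanoi(6) = 2 * 31 + 1 = 63
hanoi(7) = 2 * 63 + 1 = 127
hanoi(8) = 2 * 127 + 1 = 255
hanoi(9) = 2 * 255 + 1 = 511
hanoi(10) = 2 * 511 + 1 = 1023
hanoi(11) = 2 * 1023 + 1 = 2047
= 2047


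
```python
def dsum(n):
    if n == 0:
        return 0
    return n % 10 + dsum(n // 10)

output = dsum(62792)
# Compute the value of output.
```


dsum(62792)
= 2 + dsum(6279)
= 2 + 9 + dsum(627)
= 2 + 9 + 7 + dsum(62)
= 2 + 9 + 7 + 2 + dsum(6)
= 2 + 9 + 7 + 2 + 6 + dsum(0)
= 2 + 9 + 7 + 2 + 6 + 0
= 26


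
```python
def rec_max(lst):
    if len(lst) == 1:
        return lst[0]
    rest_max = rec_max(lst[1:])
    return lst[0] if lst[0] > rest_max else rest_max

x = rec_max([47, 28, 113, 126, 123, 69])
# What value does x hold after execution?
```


rec_max([47, 28, 113, 126, 123, 69])
= compare 47 with rec_max([28, 113, 126, 123, 69])
= compare 28 with rec_max([113, 126, 123, 69])
= compare 113 with rec_max([126, 123, 69])
= compare 126 with rec_max([123, 69])
= compare 123 with rec_max([69])
Base: rec_max([69]) = 69
compare 123 with 69: max = 123
compare 126 with 123: max = 126
compare 113 with 126: max = 126
compare 28 with 126: max = 126
compare 47 with 126: max = 126
= 126


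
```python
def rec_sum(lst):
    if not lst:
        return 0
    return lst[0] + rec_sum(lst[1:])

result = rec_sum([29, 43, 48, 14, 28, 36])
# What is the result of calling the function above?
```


rec_sum([29, 43, 48, 14, 28, 36])
= 29 + rec_sum([43, 48, 14, 28, 36])
= 29 + 43 + rec_sum([48, 14, 28, 36])
= 29 + 43 + 48 + rec_sum([14, 28, 36])
= 29 + 43 + 48 + 14 + rec_sum([28, 36])
= 29 + 43 + 48 + 14 + 28 + rec_sum([36])
= 29 + 43 + 48 + 14 + 28 + 36 + rec_sum([])
= 29 + 43 + 48 + 14 + 28 + 36 + 0
= 198


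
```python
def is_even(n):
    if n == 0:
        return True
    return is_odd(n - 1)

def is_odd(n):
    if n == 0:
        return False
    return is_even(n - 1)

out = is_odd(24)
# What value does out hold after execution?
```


is_odd(24)
= is_even(23)
= is_odd(22)
= is_even(21)
= is_odd(20)
= is_even(19)
= is_odd(18)
= is_even(17)
= is_odd(16)
= is_even(15)
= is_odd(14)
= is_even(13)
= is_odd(12)
= is_even(11)
= is_odd(10)
= is_even(9)
= is_odd(8)
= is_even(7)
= is_odd(6)
= is_even(5)
= is_odd(4)
= is_even(3)
= is_odd(2)
= is_even(1)
= is_odd(0)
n == 0: return False
= False


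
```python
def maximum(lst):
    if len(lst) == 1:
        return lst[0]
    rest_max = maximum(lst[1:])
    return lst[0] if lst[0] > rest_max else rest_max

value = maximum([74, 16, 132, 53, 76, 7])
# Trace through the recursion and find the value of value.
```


maximum([74, 16, 132, 53, 76, 7])
= compare 74 with maximum([16, 132, 53, 76, 7])
= compare 16 with maximum([132, 53, 76, 7])
= compare 132 with maximum([53, 76, 7])
= compare 53 with maximum([76, 7])
= compare 76 with maximum([7])
Base: maximum([7]) = 7
compare 76 with 7: max = 76
compare 53 with 76: max = 76
compare 132 with 76: max = 132
compare 16 with 132: max = 132
compare 74 with 132: max = 132
= 132


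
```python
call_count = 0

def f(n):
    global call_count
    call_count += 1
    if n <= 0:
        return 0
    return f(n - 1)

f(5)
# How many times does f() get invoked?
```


f(5) calls f(4) calls ... calls f(0)
Total calls: 5 + 1 (for base case) = 6


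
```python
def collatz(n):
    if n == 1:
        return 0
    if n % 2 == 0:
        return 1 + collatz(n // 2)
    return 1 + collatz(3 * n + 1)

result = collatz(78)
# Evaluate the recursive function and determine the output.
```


collatz(78)
78 is even -> collatz(39)
39 is odd -> 3*39+1 = 118 -> collatz(118)
118 is even -> collatz(59)
59 is odd -> 3*59+1 = 178 -> collatz(178)
178 is even -> collatz(89)
89 is odd -> 3*89+1 = 268 -> collatz(268)
268 is even -> collatz(134)
134 is even -> collatz(67)
67 is odd -> 3*67+1 = 202 -> collatz(202)
202 is even -> collatz(101)
101 is odd -> 3*101+1 = 304 -> collatz(304)
304 is even -> collatz(152)
152 is even -> collatz(76)
76 is even -> collatz(38)
38 is even -> collatz(19)
19 is odd -> 3*19+1 = 58 -> collatz(58)
58 is even -> collatz(29)
29 is odd -> 3*29+1 = 88 -> collatz(88)
88 is even -> collatz(44)
44 is even -> collatz(22)
22 is even -> collatz(11)
11 is odd -> 3*11+1 = 34 -> collatz(34)
34 is even -> collatz(17)
17 is odd -> 3*17+1 = 52 -> collatz(52)
52 is even -> collatz(26)
26 is even -> collatz(13)
13 is odd -> 3*13+1 = 40 -> collatz(40)
40 is even -> collatz(20)
20 is even -> collatz(10)
10 is even -> collatz(5)
5 is odd -> 3*5+1 = 16 -> collatz(16)
16 is even -> collatz(8)
8 is even -> collatz(4)
4 is even -> collatz(2)
2 is even -> collatz(1)
Reached 1 after 35 steps
= 35


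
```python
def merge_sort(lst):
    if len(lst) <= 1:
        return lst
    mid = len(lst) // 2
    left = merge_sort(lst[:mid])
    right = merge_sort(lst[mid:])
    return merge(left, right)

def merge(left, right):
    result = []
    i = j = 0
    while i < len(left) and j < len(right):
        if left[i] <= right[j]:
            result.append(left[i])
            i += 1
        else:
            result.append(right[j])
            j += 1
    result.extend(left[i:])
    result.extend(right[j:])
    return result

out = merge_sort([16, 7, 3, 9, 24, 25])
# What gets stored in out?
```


merge_sort([16, 7, 3, 9, 24, 25])
Split into [16, 7, 3] and [9, 24, 25]
Left sorted: [3, 7, 16]
Right sorted: [9, 24, 25]
Merge [3, 7, 16] and [9, 24, 25]
= [3, 7, 9, 16, 24, 25]


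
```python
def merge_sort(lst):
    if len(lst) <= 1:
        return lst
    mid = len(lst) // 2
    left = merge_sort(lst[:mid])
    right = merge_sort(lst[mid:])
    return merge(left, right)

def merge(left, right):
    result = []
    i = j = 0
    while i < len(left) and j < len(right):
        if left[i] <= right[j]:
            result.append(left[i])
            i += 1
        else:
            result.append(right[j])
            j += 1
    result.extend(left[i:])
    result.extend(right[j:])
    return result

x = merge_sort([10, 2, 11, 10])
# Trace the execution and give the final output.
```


merge_sort([10, 2, 11, 10])
Split into [10, 2] and [11, 10]
Left sorted: [2, 10]
Right sorted: [10, 11]
Merge [2, 10] and [10, 11]
= [2, 10, 10, 11]


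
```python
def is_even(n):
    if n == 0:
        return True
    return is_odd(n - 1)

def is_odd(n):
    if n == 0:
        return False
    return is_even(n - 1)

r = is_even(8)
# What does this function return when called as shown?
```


is_even(8)
= is_odd(7)
= is_even(6)
= is_odd(5)
= is_even(4)
= is_odd(3)
= is_even(2)
= is_odd(1)
= is_even(0)
n == 0: return True
= True


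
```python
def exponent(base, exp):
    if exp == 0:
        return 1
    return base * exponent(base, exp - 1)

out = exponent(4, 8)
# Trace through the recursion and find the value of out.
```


exponent(4, 8)
= 4 * exponent(4, 7)
= 4 * 4 * exponent(4, 6)
= 4 * 4 * 4 * exponent(4, 5)
= 4 * 4 * 4 * 4 * exponent(4, 4)
= 4 * 4 * 4 * 4 * 4 * exponent(4, 3)
= 4 * 4 * 4 * 4 * 4 * 4 * exponent(4, 2)
= 4 * 4 * 4 * 4 * 4 * 4 * 4 * exponent(4, 1)
= 4 * 4 * 4 * 4 * 4 * 4 * 4 * 4 * exponent(4, 0)
= 4 * 4 * 4 * 4 * 4 * 4 * 4 * 4 * 1
= 65536


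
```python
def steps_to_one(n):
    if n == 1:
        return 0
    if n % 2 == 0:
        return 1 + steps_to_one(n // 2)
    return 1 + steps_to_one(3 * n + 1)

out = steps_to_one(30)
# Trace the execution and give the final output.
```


steps_to_one(30)
30 is even -> steps_to_one(15)
15 is odd -> 3*15+1 = 46 -> steps_to_one(46)
46 is even -> steps_to_one(23)
23 is odd -> 3*23+1 = 70 -> steps_to_one(70)
70 is even -> steps_to_one(35)
35 is odd -> 3*35+1 = 106 -> steps_to_one(106)
106 is even -> steps_to_one(53)
53 is odd -> 3*53+1 = 160 -> steps_to_one(160)
160 is even -> steps_to_one(80)
80 is even -> steps_to_one(40)
40 is even -> steps_to_one(20)
20 is even -> steps_to_one(10)
10 is even -> steps_to_one(5)
5 is odd -> 3*5+1 = 16 -> steps_to_one(16)
16 is even -> steps_to_one(8)
8 is even -> steps_to_one(4)
4 is even -> steps_to_one(2)
2 is even -> steps_to_one(1)
Reached 1 after 18 steps
= 18


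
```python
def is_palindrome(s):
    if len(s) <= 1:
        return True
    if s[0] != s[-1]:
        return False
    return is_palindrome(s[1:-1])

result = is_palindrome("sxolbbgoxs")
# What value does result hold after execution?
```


is_palindrome("sxolbbgoxs")
"sxolbbgoxs": s[0]='s' == s[-1]='s' -> is_palindrome("xolbbgox")
"xolbbgox": s[0]='x' == s[-1]='x' -> is_palindrome("olbbgo")
"olbbgo": s[0]='o' == s[-1]='o' -> is_palindrome("lbbg")
"lbbg": s[0]='l' != s[-1]='g' -> False
= False


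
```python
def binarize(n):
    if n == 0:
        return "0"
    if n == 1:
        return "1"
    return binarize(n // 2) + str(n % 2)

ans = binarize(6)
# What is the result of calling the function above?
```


binarize(6)
= binarize(3) + "0"
= binarize(1) + "1" + "0"
= "1" + "1" + "0"
= "110"


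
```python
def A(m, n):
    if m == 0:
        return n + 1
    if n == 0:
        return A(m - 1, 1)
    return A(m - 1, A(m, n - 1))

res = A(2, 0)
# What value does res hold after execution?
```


A(2, 0)
n == 0: return A(1, 1)
= A(1, 1) = 3
= 3


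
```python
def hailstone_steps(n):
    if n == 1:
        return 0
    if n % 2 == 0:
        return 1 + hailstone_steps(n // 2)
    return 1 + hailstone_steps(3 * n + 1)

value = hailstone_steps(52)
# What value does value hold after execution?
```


hailstone_steps(52)
52 is even -> hailstone_steps(26)
26 is even -> hailstone_steps(13)
13 is odd -> 3*13+1 = 40 -> hailstone_steps(40)
40 is even -> hailstone_steps(20)
20 is even -> hailstone_steps(10)
10 is even -> hailstone_steps(5)
5 is odd -> 3*5+1 = 16 -> hailstone_steps(16)
16 is even -> hailstone_steps(8)
8 is even -> hailstone_steps(4)
4 is even -> hailstone_steps(2)
2 is even -> hailstone_steps(1)
Reached 1 after 11 steps
= 11


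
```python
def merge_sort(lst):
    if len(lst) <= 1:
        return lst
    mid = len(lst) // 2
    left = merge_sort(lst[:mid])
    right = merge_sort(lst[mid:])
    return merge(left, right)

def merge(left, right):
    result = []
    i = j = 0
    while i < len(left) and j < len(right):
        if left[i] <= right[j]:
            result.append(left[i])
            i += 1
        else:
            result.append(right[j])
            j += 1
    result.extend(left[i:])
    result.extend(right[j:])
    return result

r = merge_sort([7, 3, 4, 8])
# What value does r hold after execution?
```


merge_sort([7, 3, 4, 8])
Split into [7, 3] and [4, 8]
Left sorted: [3, 7]
Right sorted: [4, 8]
Merge [3, 7] and [4, 8]
= [3, 4, 7, 8]


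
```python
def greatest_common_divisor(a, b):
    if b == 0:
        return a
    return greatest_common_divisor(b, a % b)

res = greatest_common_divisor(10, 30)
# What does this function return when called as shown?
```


greatest_common_divisor(10, 30)
= greatest_common_divisor(30, 10 % 30) = greatest_common_divisor(30, 10)
= greatest_common_divisor(10, 30 % 10) = greatest_common_divisor(10, 0)
b == 0, return a = 10


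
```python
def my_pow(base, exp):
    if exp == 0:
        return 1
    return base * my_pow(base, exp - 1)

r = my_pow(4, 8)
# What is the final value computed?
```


my_pow(4, 8)
= 4 * my_pow(4, 7)
= 4 * 4 * my_pow(4, 6)
= 4 * 4 * 4 * my_pow(4, 5)
= 4 * 4 * 4 * 4 * my_pow(4, 4)
= 4 * 4 * 4 * 4 * 4 * my_pow(4, 3)
= 4 * 4 * 4 * 4 * 4 * 4 * my_pow(4, 2)
= 4 * 4 * 4 * 4 * 4 * 4 * 4 * my_pow(4, 1)
= 4 * 4 * 4 * 4 * 4 * 4 * 4 * 4 * my_pow(4, 0)
= 4 * 4 * 4 * 4 * 4 * 4 * 4 * 4 * 1
= 65536


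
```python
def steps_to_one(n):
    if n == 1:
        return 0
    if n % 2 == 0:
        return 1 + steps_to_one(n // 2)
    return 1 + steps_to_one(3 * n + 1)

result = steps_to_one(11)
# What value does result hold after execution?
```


steps_to_one(11)
11 is odd -> 3*11+1 = 34 -> steps_to_one(34)
34 is even -> steps_to_one(17)
17 is odd -> 3*17+1 = 52 -> steps_to_one(52)
52 is even -> steps_to_one(26)
26 is even -> steps_to_one(13)
13 is odd -> 3*13+1 = 40 -> steps_to_one(40)
40 is even -> steps_to_one(20)
20 is even -> steps_to_one(10)
10 is even -> steps_to_one(5)
5 is odd -> 3*5+1 = 16 -> steps_to_one(16)
16 is even -> steps_to_one(8)
8 is even -> steps_to_one(4)
4 is even -> steps_to_one(2)
2 is even -> steps_to_one(1)
Reached 1 after 14 steps
= 14


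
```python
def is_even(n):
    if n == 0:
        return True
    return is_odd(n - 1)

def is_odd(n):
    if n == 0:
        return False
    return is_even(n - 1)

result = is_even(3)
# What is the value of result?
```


is_even(3)
= is_odd(2)
= is_even(1)
= is_odd(0)
n == 0: return False
= False


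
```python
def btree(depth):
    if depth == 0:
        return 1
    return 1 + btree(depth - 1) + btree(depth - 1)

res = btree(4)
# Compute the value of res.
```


btree(4)
= 1 + btree(3) + btree(3)
= 1 + 2 * btree(3)
btree(k) = 2^(k+1) - 1
btree(0) = 1
btree(1) = 3
btree(2) = 7
btree(3) = 15
btree(4) = 31
btree(4) = 2^5 - 1 = 31


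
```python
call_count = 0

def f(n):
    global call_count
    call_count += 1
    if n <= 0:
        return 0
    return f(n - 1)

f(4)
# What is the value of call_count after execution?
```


f(4) calls f(3) calls ... calls f(0)
Total calls: 4 + 1 (for base case) = 5


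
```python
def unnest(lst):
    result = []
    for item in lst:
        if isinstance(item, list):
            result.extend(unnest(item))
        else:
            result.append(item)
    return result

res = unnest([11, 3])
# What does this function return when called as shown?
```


unnest([11, 3])
Processing each element:
  11 is not a list -> append 11
  3 is not a list -> append 3
= [11, 3]
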